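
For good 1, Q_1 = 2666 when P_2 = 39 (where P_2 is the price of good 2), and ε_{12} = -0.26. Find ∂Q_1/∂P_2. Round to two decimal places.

-17.77

ε = (∂Q_1/∂P_2)·(P_2/Q_1) ⇒ ∂Q_1/∂P_2 = ε·Q_1/P_2 = -0.26 × 2666/39 ≈ -17.77.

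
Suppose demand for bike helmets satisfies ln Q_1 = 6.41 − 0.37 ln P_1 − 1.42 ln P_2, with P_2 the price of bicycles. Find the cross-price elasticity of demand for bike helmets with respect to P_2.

-1.42

In a log-linear (constant-elasticity) demand function, the coefficient on ln P_2 is the cross-price elasticity.
ε = -1.42. Negative, so bike helmets and bicycles are complements.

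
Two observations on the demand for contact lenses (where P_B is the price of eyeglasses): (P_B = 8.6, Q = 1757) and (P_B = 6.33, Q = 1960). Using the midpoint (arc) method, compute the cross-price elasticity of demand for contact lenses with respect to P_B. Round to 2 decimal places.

-0.36

ΔQ_A = 1960 − 1757 = 203; ΔP_B = 6.33 − 8.6 = -2.27.
Midpoints: Q̄_A = 1858.5, P̄_B = 7.46.
ε = (ΔQ_A/Q̄_A)/(ΔP_B/P̄_B) = (203/1858.5)/(-2.27/7.46) ≈ -0.36.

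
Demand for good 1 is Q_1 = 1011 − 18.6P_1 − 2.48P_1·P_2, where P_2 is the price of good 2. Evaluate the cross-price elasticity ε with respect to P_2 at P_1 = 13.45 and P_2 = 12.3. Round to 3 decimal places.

-1.170

At P_1 = 13.45 and P_2 = 12.3: Q_1 = 350.551.
∂Q_1/∂P_2 = -2.48P_1 = -2.48(13.45) = -33.3560.
ε = (∂Q_1/∂P_2)(P_2/Q_1) = -33.3560 × (12.3/350.551) ≈ -1.170.
ε < 0: complements.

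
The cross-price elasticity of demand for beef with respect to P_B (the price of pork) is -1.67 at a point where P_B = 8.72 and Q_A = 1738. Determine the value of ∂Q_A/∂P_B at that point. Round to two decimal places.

ε = (∂Q_A/∂P_B)·(P_B/Q_A) ⇒ ∂Q_A/∂P_B = ε·Q_A/P_B = -1.67 × 1738/8.72 ≈ -332.85.

-332.85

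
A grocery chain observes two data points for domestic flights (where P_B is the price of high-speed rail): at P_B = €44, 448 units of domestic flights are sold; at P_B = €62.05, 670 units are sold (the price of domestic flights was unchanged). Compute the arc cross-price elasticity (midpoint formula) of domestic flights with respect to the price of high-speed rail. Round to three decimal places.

1.167

ΔQ_A = 670 − 448 = 222; ΔP_B = 62.05 − 44 = 18.05.
Midpoints: Q̄_A = 559.0, P̄_B = 53.02.
ε = (ΔQ_A/Q̄_A)/(ΔP_B/P̄_B) = (222/559.0)/(18.05/53.02) ≈ 1.167.
ε > 0: domestic flights and high-speed rail are substitutes.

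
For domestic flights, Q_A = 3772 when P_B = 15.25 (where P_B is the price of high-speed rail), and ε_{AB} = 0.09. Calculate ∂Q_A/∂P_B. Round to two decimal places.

ε = (∂Q_A/∂P_B)·(P_B/Q_A) ⇒ ∂Q_A/∂P_B = ε·Q_A/P_B = 0.09 × 3772/15.25 ≈ 22.26.

22.26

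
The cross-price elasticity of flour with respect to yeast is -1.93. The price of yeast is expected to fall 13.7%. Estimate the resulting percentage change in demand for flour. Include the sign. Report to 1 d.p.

%ΔQ ≈ ε × %ΔP of yeast = -1.93 × (-13.7%) = 26.4%.
Demand for flour rises by about 26.4%.

26.4%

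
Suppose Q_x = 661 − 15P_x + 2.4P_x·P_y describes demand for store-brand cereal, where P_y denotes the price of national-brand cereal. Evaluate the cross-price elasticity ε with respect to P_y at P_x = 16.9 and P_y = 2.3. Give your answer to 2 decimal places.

0.19

At P_x = 16.9 and P_y = 2.3: Q_x = 500.788.
∂Q_x/∂P_y = 2.4P_x = 2.4(16.9) = 40.5600.
ε = (∂Q_x/∂P_y)(P_y/Q_x) = 40.5600 × (2.3/500.788) ≈ 0.19.
ε > 0: substitutes.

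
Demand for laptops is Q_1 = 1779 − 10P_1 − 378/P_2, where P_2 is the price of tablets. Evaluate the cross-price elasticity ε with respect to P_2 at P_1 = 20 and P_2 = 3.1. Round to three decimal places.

0.084

At P_1 = 20 and P_2 = 3.1: Q_1 = 1457.065.
∂Q_1/∂P_2 = 378/P_2² = 39.3340.
ε = (∂Q_1/∂P_2)(P_2/Q_1) = 39.3340 × (3.1/1457.065) ≈ 0.084.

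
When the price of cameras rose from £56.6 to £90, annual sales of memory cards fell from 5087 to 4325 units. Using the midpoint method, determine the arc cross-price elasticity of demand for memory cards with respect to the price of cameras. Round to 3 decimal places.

ΔQ_A = 4325 − 5087 = -762; ΔP_B = 90 − 56.6 = 33.4.
Midpoints: Q̄_A = 4706.0, P̄_B = 73.30.
ε = (ΔQ_A/Q̄_A)/(ΔP_B/P̄_B) = (-762/4706.0)/(33.4/73.30) ≈ -0.355.
ε < 0: memory cards and cameras are complements.

-0.355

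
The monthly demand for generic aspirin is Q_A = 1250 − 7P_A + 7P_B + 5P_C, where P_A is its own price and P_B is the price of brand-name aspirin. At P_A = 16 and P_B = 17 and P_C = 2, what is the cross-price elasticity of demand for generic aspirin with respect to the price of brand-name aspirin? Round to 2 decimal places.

At P_A = 16 and P_B = 17 and P_C = 2: Q_A = 1267.
∂Q_A/∂P_B = 7.
ε = (∂Q_A/∂P_B)(P_B/Q_A) = 7 × (17/1267) ≈ 0.09.
Since ε > 0, generic aspirin and brand-name aspirin are substitutes.

0.09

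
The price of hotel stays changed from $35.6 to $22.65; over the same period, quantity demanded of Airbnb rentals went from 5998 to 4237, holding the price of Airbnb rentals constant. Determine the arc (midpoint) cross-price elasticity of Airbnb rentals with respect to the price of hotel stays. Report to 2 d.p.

0.77

ΔQ_A = 4237 − 5998 = -1761; ΔP_B = 22.65 − 35.6 = -12.95.
Midpoints: Q̄_A = 5117.5, P̄_B = 29.12.
ε = (ΔQ_A/Q̄_A)/(ΔP_B/P̄_B) = (-1761/5117.5)/(-12.95/29.12) ≈ 0.77.
ε > 0: Airbnb rentals and hotel stays are substitutes.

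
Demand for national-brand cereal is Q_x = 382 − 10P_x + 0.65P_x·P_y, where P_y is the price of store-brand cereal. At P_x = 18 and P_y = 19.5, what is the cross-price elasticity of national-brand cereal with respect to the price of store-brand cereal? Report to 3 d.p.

0.530

At P_x = 18 and P_y = 19.5: Q_x = 430.15.
∂Q_x/∂P_y = 0.65P_x = 0.65(18) = 11.7000.
ε = (∂Q_x/∂P_y)(P_y/Q_x) = 11.7000 × (19.5/430.15) ≈ 0.530.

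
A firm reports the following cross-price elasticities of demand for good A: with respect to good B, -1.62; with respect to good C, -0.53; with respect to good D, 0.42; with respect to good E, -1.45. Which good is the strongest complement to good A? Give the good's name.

good B

Complements have ε < 0. The most negative value is -1.62 (good B).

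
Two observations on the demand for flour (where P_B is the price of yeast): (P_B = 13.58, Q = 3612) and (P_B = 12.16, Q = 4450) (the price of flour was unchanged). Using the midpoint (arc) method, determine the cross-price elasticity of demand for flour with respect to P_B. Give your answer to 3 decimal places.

ΔQ_A = 4450 − 3612 = 838; ΔP_B = 12.16 − 13.58 = -1.42.
Midpoints: Q̄_A = 4031.0, P̄_B = 12.87.
ε = (ΔQ_A/Q̄_A)/(ΔP_B/P̄_B) = (838/4031.0)/(-1.42/12.87) ≈ -1.884.

-1.884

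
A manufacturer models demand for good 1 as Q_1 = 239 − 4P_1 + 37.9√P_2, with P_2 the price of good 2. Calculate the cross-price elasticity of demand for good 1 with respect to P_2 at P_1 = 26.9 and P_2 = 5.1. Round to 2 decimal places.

At P_1 = 26.9 and P_2 = 5.1: Q_1 = 216.990.
∂Q_1/∂P_2 = 37.9/(2√P_2) = 37.9/(2√5.1) = 8.3912.
ε = (∂Q_1/∂P_2)(P_2/Q_1) = 8.3912 × (5.1/216.990) ≈ 0.20.
ε > 0: substitutes.

0.20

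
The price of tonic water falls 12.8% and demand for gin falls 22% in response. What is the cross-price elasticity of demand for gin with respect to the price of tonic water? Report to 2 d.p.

ε = (%ΔQ of gin) / (%ΔP of tonic water) = (-22%) / (-12.8%) ≈ 1.72.
Positive cross-price elasticity: substitutes.

1.72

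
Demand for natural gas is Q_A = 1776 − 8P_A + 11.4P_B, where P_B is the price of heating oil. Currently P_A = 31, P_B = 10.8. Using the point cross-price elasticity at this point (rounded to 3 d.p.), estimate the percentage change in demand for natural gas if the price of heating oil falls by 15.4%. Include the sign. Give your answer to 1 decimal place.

-1.2%

At P_A = 31, P_B = 10.8: Q_A = 1651.12.
∂Q_A/∂P_B = 11.4.
ε = (∂Q_A/∂P_B)(P_B/Q_A) = 11.4000 × 10.8/1651.12 ≈ 0.075.
%ΔQ_A ≈ ε × %ΔP_B = 0.075 × (-15.4%) = -1.2%.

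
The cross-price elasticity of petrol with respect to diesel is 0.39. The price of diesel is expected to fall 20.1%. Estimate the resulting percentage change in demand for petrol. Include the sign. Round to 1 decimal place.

-7.8%

%ΔQ ≈ ε × %ΔP of diesel = 0.39 × (-20.1%) = -7.8%.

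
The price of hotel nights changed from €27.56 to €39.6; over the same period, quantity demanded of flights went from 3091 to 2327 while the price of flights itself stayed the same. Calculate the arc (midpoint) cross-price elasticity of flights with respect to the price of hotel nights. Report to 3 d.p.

-0.787

ΔQ_A = 2327 − 3091 = -764; ΔP_B = 39.6 − 27.56 = 12.04.
Midpoints: Q̄_A = 2709.0, P̄_B = 33.58.
ε = (ΔQ_A/Q̄_A)/(ΔP_B/P̄_B) = (-764/2709.0)/(12.04/33.58) ≈ -0.787.
ε < 0: flights and hotel nights are complements.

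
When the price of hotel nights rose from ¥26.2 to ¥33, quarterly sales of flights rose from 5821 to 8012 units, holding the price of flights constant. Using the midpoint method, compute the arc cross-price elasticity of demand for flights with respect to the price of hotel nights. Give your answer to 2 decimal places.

ΔQ_A = 8012 − 5821 = 2191; ΔP_B = 33 − 26.2 = 6.8.
Midpoints: Q̄_A = 6916.5, P̄_B = 29.60.
ε = (ΔQ_A/Q̄_A)/(ΔP_B/P̄_B) = (2191/6916.5)/(6.8/29.60) ≈ 1.38.

1.38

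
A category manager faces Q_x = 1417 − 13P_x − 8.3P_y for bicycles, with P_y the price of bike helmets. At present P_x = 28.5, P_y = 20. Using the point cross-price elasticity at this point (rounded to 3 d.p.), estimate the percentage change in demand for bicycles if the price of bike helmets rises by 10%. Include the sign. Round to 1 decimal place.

At P_x = 28.5, P_y = 20: Q_x = 880.5.
∂Q_x/∂P_y = -8.3.
ε = (∂Q_x/∂P_y)(P_y/Q_x) = -8.3000 × 20/880.5 ≈ -0.189.
%ΔQ_x ≈ ε × %ΔP_y = -0.189 × (10%) = -1.9%.

-1.9%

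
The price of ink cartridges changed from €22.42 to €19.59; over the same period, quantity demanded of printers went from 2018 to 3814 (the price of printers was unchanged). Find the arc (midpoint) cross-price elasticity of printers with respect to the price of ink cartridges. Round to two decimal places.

ΔQ_A = 3814 − 2018 = 1796; ΔP_B = 19.59 − 22.42 = -2.83.
Midpoints: Q̄_A = 2916.0, P̄_B = 21.01.
ε = (ΔQ_A/Q̄_A)/(ΔP_B/P̄_B) = (1796/2916.0)/(-2.83/21.01) ≈ -4.57.

-4.57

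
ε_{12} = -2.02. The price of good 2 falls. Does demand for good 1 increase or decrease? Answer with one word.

ε < 0 and the price of good 2 falls, so the quantity of good 1 moves in the opposite direction: it increases.

increase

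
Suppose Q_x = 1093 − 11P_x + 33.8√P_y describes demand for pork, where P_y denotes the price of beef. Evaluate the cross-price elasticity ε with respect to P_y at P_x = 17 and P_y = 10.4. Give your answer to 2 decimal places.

0.05

At P_x = 17 and P_y = 10.4: Q_x = 1015.002.
∂Q_x/∂P_y = 33.8/(2√P_y) = 33.8/(2√10.4) = 5.2405.
ε = (∂Q_x/∂P_y)(P_y/Q_x) = 5.2405 × (10.4/1015.002) ≈ 0.05.
ε > 0: substitutes.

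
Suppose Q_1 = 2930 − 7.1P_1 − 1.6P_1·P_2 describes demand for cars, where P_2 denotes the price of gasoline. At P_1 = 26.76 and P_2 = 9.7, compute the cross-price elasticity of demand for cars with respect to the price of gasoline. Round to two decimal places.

-0.18

At P_1 = 26.76 and P_2 = 9.7: Q_1 = 2324.689.
∂Q_1/∂P_2 = -1.6P_1 = -1.6(26.76) = -42.8160.
ε = (∂Q_1/∂P_2)(P_2/Q_1) = -42.8160 × (9.7/2324.689) ≈ -0.18.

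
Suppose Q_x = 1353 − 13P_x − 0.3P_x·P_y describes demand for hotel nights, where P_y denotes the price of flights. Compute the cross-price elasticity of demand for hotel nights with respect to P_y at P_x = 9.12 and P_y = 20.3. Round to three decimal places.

-0.047

At P_x = 9.12 and P_y = 20.3: Q_x = 1178.899.
∂Q_x/∂P_y = -0.3P_x = -0.3(9.12) = -2.7360.
ε = (∂Q_x/∂P_y)(P_y/Q_x) = -2.7360 × (20.3/1178.899) ≈ -0.047.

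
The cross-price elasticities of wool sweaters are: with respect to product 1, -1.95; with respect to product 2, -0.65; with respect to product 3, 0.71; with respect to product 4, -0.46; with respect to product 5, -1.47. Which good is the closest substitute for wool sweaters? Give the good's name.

product 3

Substitutes have ε > 0. Among the positive values, 0.71 (product 3) is largest.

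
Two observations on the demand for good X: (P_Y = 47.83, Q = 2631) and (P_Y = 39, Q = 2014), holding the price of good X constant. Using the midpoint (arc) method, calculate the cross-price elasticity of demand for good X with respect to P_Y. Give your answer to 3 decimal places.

1.306

ΔQ_X = 2014 − 2631 = -617; ΔP_Y = 39 − 47.83 = -8.83.
Midpoints: Q̄_X = 2322.5, P̄_Y = 43.41.
ε = (ΔQ_X/Q̄_X)/(ΔP_Y/P̄_Y) = (-617/2322.5)/(-8.83/43.41) ≈ 1.306.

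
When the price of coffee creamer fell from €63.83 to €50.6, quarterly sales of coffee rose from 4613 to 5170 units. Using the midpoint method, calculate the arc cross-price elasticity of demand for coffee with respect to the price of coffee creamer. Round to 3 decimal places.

ΔQ_A = 5170 − 4613 = 557; ΔP_B = 50.6 − 63.83 = -13.23.
Midpoints: Q̄_A = 4891.5, P̄_B = 57.22.
ε = (ΔQ_A/Q̄_A)/(ΔP_B/P̄_B) = (557/4891.5)/(-13.23/57.22) ≈ -0.492.
ε < 0: coffee and coffee creamer are complements.

-0.492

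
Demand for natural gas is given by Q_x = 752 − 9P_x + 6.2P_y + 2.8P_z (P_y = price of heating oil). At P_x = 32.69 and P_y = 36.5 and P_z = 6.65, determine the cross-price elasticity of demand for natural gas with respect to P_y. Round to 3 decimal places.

0.322

At P_x = 32.69 and P_y = 36.5 and P_z = 6.65: Q_x = 702.71.
∂Q_x/∂P_y = 6.2.
ε = (∂Q_x/∂P_y)(P_y/Q_x) = 6.2 × (36.5/702.71) ≈ 0.322.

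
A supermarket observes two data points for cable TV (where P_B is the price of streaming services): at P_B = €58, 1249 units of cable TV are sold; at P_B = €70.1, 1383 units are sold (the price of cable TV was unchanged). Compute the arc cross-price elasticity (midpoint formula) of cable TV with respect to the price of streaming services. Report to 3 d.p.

0.539

ΔQ_A = 1383 − 1249 = 134; ΔP_B = 70.1 − 58 = 12.1.
Midpoints: Q̄_A = 1316.0, P̄_B = 64.05.
ε = (ΔQ_A/Q̄_A)/(ΔP_B/P̄_B) = (134/1316.0)/(12.1/64.05) ≈ 0.539.
ε > 0: cable TV and streaming services are substitutes.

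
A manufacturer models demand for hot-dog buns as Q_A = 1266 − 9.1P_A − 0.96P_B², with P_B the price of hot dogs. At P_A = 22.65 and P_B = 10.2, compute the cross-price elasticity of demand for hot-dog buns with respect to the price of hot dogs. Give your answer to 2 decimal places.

At P_A = 22.65 and P_B = 10.2: Q_A = 960.007.
∂Q_A/∂P_B = -1.92P_B = -1.92(10.2) = -19.5840.
ε = (∂Q_A/∂P_B)(P_B/Q_A) = -19.5840 × (10.2/960.007) ≈ -0.21.
ε < 0: complements.

-0.21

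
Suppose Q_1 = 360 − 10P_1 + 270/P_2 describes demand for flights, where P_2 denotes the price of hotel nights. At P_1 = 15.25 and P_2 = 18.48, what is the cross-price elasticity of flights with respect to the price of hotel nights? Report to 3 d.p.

-0.066

At P_1 = 15.25 and P_2 = 18.48: Q_1 = 222.110.
∂Q_1/∂P_2 = −270/P_2² = -0.7906.
ε = (∂Q_1/∂P_2)(P_2/Q_1) = -0.7906 × (18.48/222.110) ≈ -0.066.
ε < 0: complements.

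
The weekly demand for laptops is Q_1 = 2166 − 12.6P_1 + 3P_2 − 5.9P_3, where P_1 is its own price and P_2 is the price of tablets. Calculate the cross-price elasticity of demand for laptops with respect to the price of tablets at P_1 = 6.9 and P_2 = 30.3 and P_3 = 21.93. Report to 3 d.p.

0.045

At P_1 = 6.9 and P_2 = 30.3 and P_3 = 21.93: Q_1 = 2040.573.
∂Q_1/∂P_2 = 3.
ε = (∂Q_1/∂P_2)(P_2/Q_1) = 3 × (30.3/2040.573) ≈ 0.045.
Since ε > 0, laptops and tablets are substitutes.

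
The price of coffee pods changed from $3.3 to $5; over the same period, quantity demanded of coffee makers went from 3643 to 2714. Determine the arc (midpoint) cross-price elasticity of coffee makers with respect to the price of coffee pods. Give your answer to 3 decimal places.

-0.713

ΔQ_A = 2714 − 3643 = -929; ΔP_B = 5 − 3.3 = 1.7.
Midpoints: Q̄_A = 3178.5, P̄_B = 4.15.
ε = (ΔQ_A/Q̄_A)/(ΔP_B/P̄_B) = (-929/3178.5)/(1.7/4.15) ≈ -0.713.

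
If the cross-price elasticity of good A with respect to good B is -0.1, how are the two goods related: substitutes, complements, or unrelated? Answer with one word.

ε = -0.1 < 0, so a higher price of good B lowers demand for good A: complements.

complements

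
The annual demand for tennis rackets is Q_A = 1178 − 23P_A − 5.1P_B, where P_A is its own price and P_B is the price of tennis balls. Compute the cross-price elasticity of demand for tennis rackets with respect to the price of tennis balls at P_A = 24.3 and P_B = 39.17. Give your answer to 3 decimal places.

-0.476

At P_A = 24.3 and P_B = 39.17: Q_A = 419.333.
∂Q_A/∂P_B = -5.1.
ε = (∂Q_A/∂P_B)(P_B/Q_A) = -5.1 × (39.17/419.333) ≈ -0.476.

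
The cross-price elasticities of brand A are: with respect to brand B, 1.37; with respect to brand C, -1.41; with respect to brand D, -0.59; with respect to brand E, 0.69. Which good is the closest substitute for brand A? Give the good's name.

brand B

Substitutes have ε > 0. Among the positive values, 1.37 (brand B) is largest.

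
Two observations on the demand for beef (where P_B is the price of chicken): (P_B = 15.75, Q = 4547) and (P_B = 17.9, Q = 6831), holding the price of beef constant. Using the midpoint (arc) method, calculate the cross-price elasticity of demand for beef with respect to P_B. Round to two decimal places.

ΔQ_A = 6831 − 4547 = 2284; ΔP_B = 17.9 − 15.75 = 2.15.
Midpoints: Q̄_A = 5689.0, P̄_B = 16.82.
ε = (ΔQ_A/Q̄_A)/(ΔP_B/P̄_B) = (2284/5689.0)/(2.15/16.82) ≈ 3.14.
ε > 0: beef and chicken are substitutes.

3.14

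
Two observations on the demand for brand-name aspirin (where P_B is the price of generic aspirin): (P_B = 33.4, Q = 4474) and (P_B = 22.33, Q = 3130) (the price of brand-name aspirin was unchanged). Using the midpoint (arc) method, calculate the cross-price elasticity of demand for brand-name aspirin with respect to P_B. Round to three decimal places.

ΔQ_A = 3130 − 4474 = -1344; ΔP_B = 22.33 − 33.4 = -11.07.
Midpoints: Q̄_A = 3802.0, P̄_B = 27.86.
ε = (ΔQ_A/Q̄_A)/(ΔP_B/P̄_B) = (-1344/3802.0)/(-11.07/27.86) ≈ 0.890.

0.890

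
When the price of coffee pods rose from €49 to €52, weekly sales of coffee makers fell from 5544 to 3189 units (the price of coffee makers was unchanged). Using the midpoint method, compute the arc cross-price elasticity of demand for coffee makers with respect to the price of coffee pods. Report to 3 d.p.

-9.079

ΔQ_A = 3189 − 5544 = -2355; ΔP_B = 52 − 49 = 3.
Midpoints: Q̄_A = 4366.5, P̄_B = 50.50.
ε = (ΔQ_A/Q̄_A)/(ΔP_B/P̄_B) = (-2355/4366.5)/(3/50.50) ≈ -9.079.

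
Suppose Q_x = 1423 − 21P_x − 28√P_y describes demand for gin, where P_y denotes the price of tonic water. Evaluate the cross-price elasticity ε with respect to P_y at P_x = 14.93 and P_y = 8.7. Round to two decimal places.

-0.04

At P_x = 14.93 and P_y = 8.7: Q_x = 1026.882.
∂Q_x/∂P_y = -28/(2√P_y) = -28/(2√8.7) = -4.7464.
ε = (∂Q_x/∂P_y)(P_y/Q_x) = -4.7464 × (8.7/1026.882) ≈ -0.04.
ε < 0: complements.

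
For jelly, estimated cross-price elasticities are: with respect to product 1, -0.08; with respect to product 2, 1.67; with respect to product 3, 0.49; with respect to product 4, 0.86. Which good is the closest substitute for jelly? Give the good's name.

product 2

Substitutes have ε > 0. Among the positive values, 1.67 (product 2) is largest.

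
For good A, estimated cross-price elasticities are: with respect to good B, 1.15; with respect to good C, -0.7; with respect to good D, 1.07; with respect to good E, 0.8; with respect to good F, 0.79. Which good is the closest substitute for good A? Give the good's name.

Substitutes have ε > 0. Among the positive values, 1.15 (good B) is largest.

good B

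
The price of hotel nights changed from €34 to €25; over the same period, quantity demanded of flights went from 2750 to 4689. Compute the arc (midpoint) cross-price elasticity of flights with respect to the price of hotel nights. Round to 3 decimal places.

ΔQ_A = 4689 − 2750 = 1939; ΔP_B = 25 − 34 = -9.
Midpoints: Q̄_A = 3719.5, P̄_B = 29.50.
ε = (ΔQ_A/Q̄_A)/(ΔP_B/P̄_B) = (1939/3719.5)/(-9/29.50) ≈ -1.709.
ε < 0: flights and hotel nights are complements.

-1.709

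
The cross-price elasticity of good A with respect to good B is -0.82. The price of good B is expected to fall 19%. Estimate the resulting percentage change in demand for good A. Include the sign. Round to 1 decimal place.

15.6%

%ΔQ ≈ ε × %ΔP of good B = -0.82 × (-19%) = 15.6%.
Demand for good A rises by about 15.6%.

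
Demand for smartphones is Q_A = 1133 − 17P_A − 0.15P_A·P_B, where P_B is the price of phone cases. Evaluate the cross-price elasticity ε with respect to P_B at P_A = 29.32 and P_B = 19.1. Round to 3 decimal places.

At P_A = 29.32 and P_B = 19.1: Q_A = 550.558.
∂Q_A/∂P_B = -0.15P_A = -0.15(29.32) = -4.3980.
ε = (∂Q_A/∂P_B)(P_B/Q_A) = -4.3980 × (19.1/550.558) ≈ -0.153.
ε < 0: complements.

-0.153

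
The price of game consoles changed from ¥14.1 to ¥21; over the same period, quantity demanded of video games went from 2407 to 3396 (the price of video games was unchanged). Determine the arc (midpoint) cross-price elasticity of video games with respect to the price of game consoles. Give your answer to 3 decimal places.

ΔQ_A = 3396 − 2407 = 989; ΔP_B = 21 − 14.1 = 6.9.
Midpoints: Q̄_A = 2901.5, P̄_B = 17.55.
ε = (ΔQ_A/Q̄_A)/(ΔP_B/P̄_B) = (989/2901.5)/(6.9/17.55) ≈ 0.867.

0.867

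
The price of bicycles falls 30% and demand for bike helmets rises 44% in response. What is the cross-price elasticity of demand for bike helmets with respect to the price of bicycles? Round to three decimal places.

-1.467

ε = (%ΔQ of bike helmets) / (%ΔP of bicycles) = (44%) / (-30%) ≈ -1.467.
Negative cross-price elasticity: complements.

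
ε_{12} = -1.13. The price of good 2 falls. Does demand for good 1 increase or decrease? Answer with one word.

ε < 0 and the price of good 2 falls, so the quantity of good 1 moves in the opposite direction: it increases.

increase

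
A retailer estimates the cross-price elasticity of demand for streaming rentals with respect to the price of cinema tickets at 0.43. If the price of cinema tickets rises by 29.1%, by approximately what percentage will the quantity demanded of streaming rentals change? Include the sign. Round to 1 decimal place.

12.5%

%ΔQ ≈ ε × %ΔP of cinema tickets = 0.43 × (29.1%) = 12.5%.
Demand for streaming rentals rises by about 12.5%.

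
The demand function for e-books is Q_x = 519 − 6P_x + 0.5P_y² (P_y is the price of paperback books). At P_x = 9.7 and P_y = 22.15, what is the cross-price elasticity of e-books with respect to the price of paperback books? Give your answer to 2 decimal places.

At P_x = 9.7 and P_y = 22.15: Q_x = 706.111.
∂Q_x/∂P_y = 1P_y = 1(22.15) = 22.1500.
ε = (∂Q_x/∂P_y)(P_y/Q_x) = 22.1500 × (22.15/706.111) ≈ 0.69.

0.69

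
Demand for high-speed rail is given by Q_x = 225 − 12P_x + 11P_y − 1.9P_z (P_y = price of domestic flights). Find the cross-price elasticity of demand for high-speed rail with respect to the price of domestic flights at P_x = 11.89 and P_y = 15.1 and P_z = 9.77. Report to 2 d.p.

0.72

At P_x = 11.89 and P_y = 15.1 and P_z = 9.77: Q_x = 229.857.
∂Q_x/∂P_y = 11.
ε = (∂Q_x/∂P_y)(P_y/Q_x) = 11 × (15.1/229.857) ≈ 0.72.
Since ε > 0, high-speed rail and domestic flights are substitutes.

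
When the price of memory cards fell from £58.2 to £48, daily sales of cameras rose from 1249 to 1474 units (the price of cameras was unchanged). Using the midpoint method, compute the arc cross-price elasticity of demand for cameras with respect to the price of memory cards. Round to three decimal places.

ΔQ_A = 1474 − 1249 = 225; ΔP_B = 48 − 58.2 = -10.2.
Midpoints: Q̄_A = 1361.5, P̄_B = 53.10.
ε = (ΔQ_A/Q̄_A)/(ΔP_B/P̄_B) = (225/1361.5)/(-10.2/53.10) ≈ -0.860.

-0.860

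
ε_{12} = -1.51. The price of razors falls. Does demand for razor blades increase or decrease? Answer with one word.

increase

ε < 0 and the price of razors falls, so the quantity of razor blades moves in the opposite direction: it increases.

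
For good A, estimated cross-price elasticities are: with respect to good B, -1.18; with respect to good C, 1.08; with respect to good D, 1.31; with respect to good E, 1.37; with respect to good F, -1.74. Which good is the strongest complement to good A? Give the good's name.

good F

Complements have ε < 0. The most negative value is -1.74 (good F).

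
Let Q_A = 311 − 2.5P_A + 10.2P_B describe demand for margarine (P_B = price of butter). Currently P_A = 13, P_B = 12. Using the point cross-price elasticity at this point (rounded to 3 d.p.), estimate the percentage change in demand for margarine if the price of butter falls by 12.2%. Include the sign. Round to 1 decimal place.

-3.7%

At P_A = 13, P_B = 12: Q_A = 400.9.
∂Q_A/∂P_B = 10.2.
ε = (∂Q_A/∂P_B)(P_B/Q_A) = 10.2000 × 12/400.9 ≈ 0.305.
%ΔQ_A ≈ ε × %ΔP_B = 0.305 × (-12.2%) = -3.7%.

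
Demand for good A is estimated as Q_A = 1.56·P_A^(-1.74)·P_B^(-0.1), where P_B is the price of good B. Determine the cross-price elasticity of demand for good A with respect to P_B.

In a log-linear (constant-elasticity) demand function, the coefficient on the exponent of P_B is the cross-price elasticity.
ε = -0.10. Negative, so good A and good B are complements.

-0.10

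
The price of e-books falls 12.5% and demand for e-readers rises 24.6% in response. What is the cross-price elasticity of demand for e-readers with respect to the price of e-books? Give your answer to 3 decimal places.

-1.968

ε = (%ΔQ of e-readers) / (%ΔP of e-books) = (24.6%) / (-12.5%) ≈ -1.968.
Negative cross-price elasticity: complements.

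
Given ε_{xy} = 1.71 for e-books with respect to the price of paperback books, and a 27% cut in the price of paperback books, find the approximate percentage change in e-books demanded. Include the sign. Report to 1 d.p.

%ΔQ ≈ ε × %ΔP of paperback books = 1.71 × (-27%) = -46.2%.
Demand for e-books falls by about 46.2%.

-46.2%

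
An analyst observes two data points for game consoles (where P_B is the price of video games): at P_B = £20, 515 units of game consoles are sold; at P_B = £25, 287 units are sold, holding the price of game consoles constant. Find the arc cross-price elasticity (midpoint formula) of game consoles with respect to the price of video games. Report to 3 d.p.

ΔQ_A = 287 − 515 = -228; ΔP_B = 25 − 20 = 5.
Midpoints: Q̄_A = 401.0, P̄_B = 22.50.
ε = (ΔQ_A/Q̄_A)/(ΔP_B/P̄_B) = (-228/401.0)/(5/22.50) ≈ -2.559.

-2.559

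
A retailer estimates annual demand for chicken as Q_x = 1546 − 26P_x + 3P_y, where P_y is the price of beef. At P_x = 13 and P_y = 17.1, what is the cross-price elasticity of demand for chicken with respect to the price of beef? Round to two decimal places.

At P_x = 13 and P_y = 17.1: Q_x = 1259.3.
∂Q_x/∂P_y = 3.
ε = (∂Q_x/∂P_y)(P_y/Q_x) = 3 × (17.1/1259.3) ≈ 0.04.

0.04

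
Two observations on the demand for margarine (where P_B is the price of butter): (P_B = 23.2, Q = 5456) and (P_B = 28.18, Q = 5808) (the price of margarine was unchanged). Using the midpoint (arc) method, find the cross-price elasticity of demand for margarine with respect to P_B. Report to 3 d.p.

ΔQ_A = 5808 − 5456 = 352; ΔP_B = 28.18 − 23.2 = 4.98.
Midpoints: Q̄_A = 5632.0, P̄_B = 25.69.
ε = (ΔQ_A/Q̄_A)/(ΔP_B/P̄_B) = (352/5632.0)/(4.98/25.69) ≈ 0.322.

0.322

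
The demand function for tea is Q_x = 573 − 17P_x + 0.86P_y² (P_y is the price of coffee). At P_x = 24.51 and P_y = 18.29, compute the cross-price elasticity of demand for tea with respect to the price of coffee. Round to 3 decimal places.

At P_x = 24.51 and P_y = 18.29: Q_x = 444.021.
∂Q_x/∂P_y = 1.72P_y = 1.72(18.29) = 31.4588.
ε = (∂Q_x/∂P_y)(P_y/Q_x) = 31.4588 × (18.29/444.021) ≈ 1.296.

1.296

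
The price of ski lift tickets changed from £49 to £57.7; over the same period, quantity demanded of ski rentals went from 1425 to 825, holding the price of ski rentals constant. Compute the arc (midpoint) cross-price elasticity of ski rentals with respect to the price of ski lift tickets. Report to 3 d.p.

ΔQ_A = 825 − 1425 = -600; ΔP_B = 57.7 − 49 = 8.7.
Midpoints: Q̄_A = 1125.0, P̄_B = 53.35.
ε = (ΔQ_A/Q̄_A)/(ΔP_B/P̄_B) = (-600/1125.0)/(8.7/53.35) ≈ -3.270.
ε < 0: ski rentals and ski lift tickets are complements.

-3.270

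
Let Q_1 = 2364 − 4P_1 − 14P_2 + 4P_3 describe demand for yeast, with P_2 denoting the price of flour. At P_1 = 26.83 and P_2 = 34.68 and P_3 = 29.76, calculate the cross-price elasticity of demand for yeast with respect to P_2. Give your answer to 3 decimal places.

At P_1 = 26.83 and P_2 = 34.68 and P_3 = 29.76: Q_1 = 1890.2.
∂Q_1/∂P_2 = -14.
ε = (∂Q_1/∂P_2)(P_2/Q_1) = -14 × (34.68/1890.2) ≈ -0.257.
Since ε < 0, yeast and flour are complements.

-0.257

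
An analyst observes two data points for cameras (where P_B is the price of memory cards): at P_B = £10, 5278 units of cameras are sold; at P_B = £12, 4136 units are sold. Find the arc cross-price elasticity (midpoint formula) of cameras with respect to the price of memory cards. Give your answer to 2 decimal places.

ΔQ_A = 4136 − 5278 = -1142; ΔP_B = 12 − 10 = 2.
Midpoints: Q̄_A = 4707.0, P̄_B = 11.00.
ε = (ΔQ_A/Q̄_A)/(ΔP_B/P̄_B) = (-1142/4707.0)/(2/11.00) ≈ -1.33.

-1.33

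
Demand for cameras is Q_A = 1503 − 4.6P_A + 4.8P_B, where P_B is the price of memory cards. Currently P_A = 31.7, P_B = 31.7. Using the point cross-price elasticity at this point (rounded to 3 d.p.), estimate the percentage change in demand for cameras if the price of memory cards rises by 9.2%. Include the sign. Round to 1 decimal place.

At P_A = 31.7, P_B = 31.7: Q_A = 1509.34.
∂Q_A/∂P_B = 4.8.
ε = (∂Q_A/∂P_B)(P_B/Q_A) = 4.8000 × 31.7/1509.34 ≈ 0.101.
%ΔQ_A ≈ ε × %ΔP_B = 0.101 × (9.2%) = 0.9%.

0.9%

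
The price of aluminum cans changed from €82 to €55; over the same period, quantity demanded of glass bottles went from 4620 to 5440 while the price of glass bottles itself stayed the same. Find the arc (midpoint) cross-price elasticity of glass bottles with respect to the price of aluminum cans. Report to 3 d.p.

-0.414

ΔQ_A = 5440 − 4620 = 820; ΔP_B = 55 − 82 = -27.
Midpoints: Q̄_A = 5030.0, P̄_B = 68.50.
ε = (ΔQ_A/Q̄_A)/(ΔP_B/P̄_B) = (820/5030.0)/(-27/68.50) ≈ -0.414.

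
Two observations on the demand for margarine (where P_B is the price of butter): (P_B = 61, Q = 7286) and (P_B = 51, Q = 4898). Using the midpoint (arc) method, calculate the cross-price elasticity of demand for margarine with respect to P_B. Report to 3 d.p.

ΔQ_A = 4898 − 7286 = -2388; ΔP_B = 51 − 61 = -10.
Midpoints: Q̄_A = 6092.0, P̄_B = 56.00.
ε = (ΔQ_A/Q̄_A)/(ΔP_B/P̄_B) = (-2388/6092.0)/(-10/56.00) ≈ 2.195.

2.195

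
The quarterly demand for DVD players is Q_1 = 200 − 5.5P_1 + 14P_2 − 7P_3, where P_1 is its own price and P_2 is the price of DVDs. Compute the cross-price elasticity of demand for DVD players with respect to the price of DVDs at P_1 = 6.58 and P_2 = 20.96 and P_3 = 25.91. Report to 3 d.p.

1.064

At P_1 = 6.58 and P_2 = 20.96 and P_3 = 25.91: Q_1 = 275.88.
∂Q_1/∂P_2 = 14.
ε = (∂Q_1/∂P_2)(P_2/Q_1) = 14 × (20.96/275.88) ≈ 1.064.
Since ε > 0, DVD players and DVDs are substitutes.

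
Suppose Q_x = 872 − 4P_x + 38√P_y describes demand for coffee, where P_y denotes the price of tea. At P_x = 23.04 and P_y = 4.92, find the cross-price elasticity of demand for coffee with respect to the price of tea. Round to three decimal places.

At P_x = 23.04 and P_y = 4.92: Q_x = 864.128.
∂Q_x/∂P_y = 38/(2√P_y) = 38/(2√4.92) = 8.5659.
ε = (∂Q_x/∂P_y)(P_y/Q_x) = 8.5659 × (4.92/864.128) ≈ 0.049.
ε > 0: substitutes.

0.049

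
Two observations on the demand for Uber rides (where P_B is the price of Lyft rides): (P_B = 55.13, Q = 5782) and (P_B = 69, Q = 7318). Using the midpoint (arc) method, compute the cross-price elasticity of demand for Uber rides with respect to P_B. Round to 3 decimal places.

1.049

ΔQ_A = 7318 − 5782 = 1536; ΔP_B = 69 − 55.13 = 13.87.
Midpoints: Q̄_A = 6550.0, P̄_B = 62.06.
ε = (ΔQ_A/Q̄_A)/(ΔP_B/P̄_B) = (1536/6550.0)/(13.87/62.06) ≈ 1.049.
ε > 0: Uber rides and Lyft rides are substitutes.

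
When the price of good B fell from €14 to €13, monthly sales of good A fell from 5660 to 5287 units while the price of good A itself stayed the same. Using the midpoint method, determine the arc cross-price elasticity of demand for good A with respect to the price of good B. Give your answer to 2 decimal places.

0.92

ΔQ_A = 5287 − 5660 = -373; ΔP_B = 13 − 14 = -1.
Midpoints: Q̄_A = 5473.5, P̄_B = 13.50.
ε = (ΔQ_A/Q̄_A)/(ΔP_B/P̄_B) = (-373/5473.5)/(-1/13.50) ≈ 0.92.
ε > 0: good A and good B are substitutes.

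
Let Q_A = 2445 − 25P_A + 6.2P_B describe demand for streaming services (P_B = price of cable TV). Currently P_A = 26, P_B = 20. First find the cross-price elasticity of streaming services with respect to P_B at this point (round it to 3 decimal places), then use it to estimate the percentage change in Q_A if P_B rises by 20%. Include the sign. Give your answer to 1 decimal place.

At P_A = 26, P_B = 20: Q_A = 1919.
∂Q_A/∂P_B = 6.2.
ε = (∂Q_A/∂P_B)(P_B/Q_A) = 6.2000 × 20/1919 ≈ 0.065.
%ΔQ_A ≈ ε × %ΔP_B = 0.065 × (20%) = 1.3%.

1.3%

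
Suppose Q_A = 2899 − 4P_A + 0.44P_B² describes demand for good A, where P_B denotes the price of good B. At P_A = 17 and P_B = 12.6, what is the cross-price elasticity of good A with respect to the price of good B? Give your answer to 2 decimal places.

At P_A = 17 and P_B = 12.6: Q_A = 2900.854.
∂Q_A/∂P_B = 0.88P_B = 0.88(12.6) = 11.0880.
ε = (∂Q_A/∂P_B)(P_B/Q_A) = 11.0880 × (12.6/2900.854) ≈ 0.05.
ε > 0: substitutes.

0.05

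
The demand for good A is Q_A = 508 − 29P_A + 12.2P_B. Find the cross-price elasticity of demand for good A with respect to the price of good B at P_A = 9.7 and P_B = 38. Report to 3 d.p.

At P_A = 9.7 and P_B = 38: Q_A = 690.3.
∂Q_A/∂P_B = 12.2.
ε = (∂Q_A/∂P_B)(P_B/Q_A) = 12.2 × (38/690.3) ≈ 0.672.
Since ε > 0, good A and good B are substitutes.

0.672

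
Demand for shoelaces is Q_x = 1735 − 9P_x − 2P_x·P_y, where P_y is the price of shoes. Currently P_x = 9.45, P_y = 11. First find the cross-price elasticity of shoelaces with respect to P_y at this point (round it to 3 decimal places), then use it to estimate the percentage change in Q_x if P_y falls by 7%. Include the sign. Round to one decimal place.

1.0%

At P_x = 9.45, P_y = 11: Q_x = 1442.05.
∂Q_x/∂P_y = -2P_x = -18.9000.
ε = (∂Q_x/∂P_y)(P_y/Q_x) = -18.9000 × 11/1442.05 ≈ -0.144.
%ΔQ_x ≈ ε × %ΔP_y = -0.144 × (-7%) = 1.0%.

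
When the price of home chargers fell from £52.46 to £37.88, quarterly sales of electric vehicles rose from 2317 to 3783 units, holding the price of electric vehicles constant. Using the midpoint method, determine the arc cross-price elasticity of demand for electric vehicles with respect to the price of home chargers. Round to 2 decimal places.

-1.49

ΔQ_A = 3783 − 2317 = 1466; ΔP_B = 37.88 − 52.46 = -14.58.
Midpoints: Q̄_A = 3050.0, P̄_B = 45.17.
ε = (ΔQ_A/Q̄_A)/(ΔP_B/P̄_B) = (1466/3050.0)/(-14.58/45.17) ≈ -1.49.
ε < 0: electric vehicles and home chargers are complements.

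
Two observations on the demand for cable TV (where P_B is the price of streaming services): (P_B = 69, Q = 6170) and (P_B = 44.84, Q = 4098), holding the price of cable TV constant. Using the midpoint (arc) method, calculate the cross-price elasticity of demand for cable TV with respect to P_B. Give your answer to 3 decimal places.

0.951

ΔQ_A = 4098 − 6170 = -2072; ΔP_B = 44.84 − 69 = -24.16.
Midpoints: Q̄_A = 5134.0, P̄_B = 56.92.
ε = (ΔQ_A/Q̄_A)/(ΔP_B/P̄_B) = (-2072/5134.0)/(-24.16/56.92) ≈ 0.951.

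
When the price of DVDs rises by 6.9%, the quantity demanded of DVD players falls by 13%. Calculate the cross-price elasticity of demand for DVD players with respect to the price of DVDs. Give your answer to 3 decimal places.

ε = (%ΔQ of DVD players) / (%ΔP of DVDs) = (-13%) / (6.9%) ≈ -1.884.

-1.884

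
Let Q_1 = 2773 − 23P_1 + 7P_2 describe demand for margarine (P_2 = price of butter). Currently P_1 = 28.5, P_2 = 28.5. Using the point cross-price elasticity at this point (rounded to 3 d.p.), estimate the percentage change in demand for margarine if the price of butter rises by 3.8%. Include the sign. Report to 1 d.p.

0.3%

At P_1 = 28.5, P_2 = 28.5: Q_1 = 2317.
∂Q_1/∂P_2 = 7.
ε = (∂Q_1/∂P_2)(P_2/Q_1) = 7.0000 × 28.5/2317 ≈ 0.086.
%ΔQ_1 ≈ ε × %ΔP_2 = 0.086 × (3.8%) = 0.3%.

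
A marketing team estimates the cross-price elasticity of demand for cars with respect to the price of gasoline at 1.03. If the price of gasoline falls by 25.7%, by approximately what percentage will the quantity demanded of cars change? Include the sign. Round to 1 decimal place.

-26.5%

%ΔQ ≈ ε × %ΔP of gasoline = 1.03 × (-25.7%) = -26.5%.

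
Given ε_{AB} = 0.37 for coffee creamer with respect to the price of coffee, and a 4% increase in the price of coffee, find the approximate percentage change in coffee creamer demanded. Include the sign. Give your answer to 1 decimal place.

%ΔQ ≈ ε × %ΔP of coffee = 0.37 × (4%) = 1.5%.

1.5%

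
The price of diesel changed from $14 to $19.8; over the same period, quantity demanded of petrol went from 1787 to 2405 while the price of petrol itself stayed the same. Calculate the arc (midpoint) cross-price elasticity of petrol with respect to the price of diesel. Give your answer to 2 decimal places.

ΔQ_A = 2405 − 1787 = 618; ΔP_B = 19.8 − 14 = 5.8.
Midpoints: Q̄_A = 2096.0, P̄_B = 16.90.
ε = (ΔQ_A/Q̄_A)/(ΔP_B/P̄_B) = (618/2096.0)/(5.8/16.90) ≈ 0.86.
ε > 0: petrol and diesel are substitutes.

0.86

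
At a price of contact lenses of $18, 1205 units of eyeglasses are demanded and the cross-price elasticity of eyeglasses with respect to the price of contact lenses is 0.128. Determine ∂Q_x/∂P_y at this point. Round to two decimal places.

ε = (∂Q_x/∂P_y)·(P_y/Q_x) ⇒ ∂Q_x/∂P_y = ε·Q_x/P_y = 0.128 × 1205/18 ≈ 8.57.

8.57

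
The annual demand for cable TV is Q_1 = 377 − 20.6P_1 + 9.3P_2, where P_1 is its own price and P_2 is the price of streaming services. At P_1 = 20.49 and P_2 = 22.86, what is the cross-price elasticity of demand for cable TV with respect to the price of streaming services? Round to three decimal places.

At P_1 = 20.49 and P_2 = 22.86: Q_1 = 167.504.
∂Q_1/∂P_2 = 9.3.
ε = (∂Q_1/∂P_2)(P_2/Q_1) = 9.3 × (22.86/167.504) ≈ 1.269.
Since ε > 0, cable TV and streaming services are substitutes.

1.269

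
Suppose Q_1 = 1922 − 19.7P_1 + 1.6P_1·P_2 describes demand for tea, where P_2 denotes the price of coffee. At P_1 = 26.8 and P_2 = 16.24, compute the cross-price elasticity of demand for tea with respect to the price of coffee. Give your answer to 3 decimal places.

0.333

At P_1 = 26.8 and P_2 = 16.24: Q_1 = 2090.411.
∂Q_1/∂P_2 = 1.6P_1 = 1.6(26.8) = 42.8800.
ε = (∂Q_1/∂P_2)(P_2/Q_1) = 42.8800 × (16.24/2090.411) ≈ 0.333.
ε > 0: substitutes.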